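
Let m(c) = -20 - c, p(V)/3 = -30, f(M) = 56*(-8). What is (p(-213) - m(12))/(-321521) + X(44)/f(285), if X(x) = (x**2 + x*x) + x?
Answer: -314762563/36010352 ≈ -8.7409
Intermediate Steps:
X(x) = x + 2*x**2 (X(x) = (x**2 + x**2) + x = 2*x**2 + x = x + 2*x**2)
f(M) = -448
p(V) = -90 (p(V) = 3*(-30) = -90)
(p(-213) - m(12))/(-321521) + X(44)/f(285) = (-90 - (-20 - 1*12))/(-321521) + (44*(1 + 2*44))/(-448) = (-90 - (-20 - 12))*(-1/321521) + (44*(1 + 88))*(-1/448) = (-90 - 1*(-32))*(-1/321521) + (44*89)*(-1/448) = (-90 + 32)*(-1/321521) + 3916*(-1/448) = -58*(-1/321521) - 979/112 = 58/321521 - 979/112 = -314762563/36010352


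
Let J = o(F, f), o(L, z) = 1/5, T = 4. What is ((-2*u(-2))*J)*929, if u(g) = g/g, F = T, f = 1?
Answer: -1858/5 ≈ -371.60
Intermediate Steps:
F = 4
o(L, z) = ⅕
u(g) = 1
J = ⅕ ≈ 0.20000
((-2*u(-2))*J)*929 = (-2*1*(⅕))*929 = -2*⅕*929 = -⅖*929 = -1858/5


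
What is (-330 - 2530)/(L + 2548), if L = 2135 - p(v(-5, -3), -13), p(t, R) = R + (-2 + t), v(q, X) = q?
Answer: -2860/4703 ≈ -0.60812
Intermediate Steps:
p(t, R) = -2 + R + t
L = 2155 (L = 2135 - (-2 - 13 - 5) = 2135 - 1*(-20) = 2135 + 20 = 2155)
(-330 - 2530)/(L + 2548) = (-330 - 2530)/(2155 + 2548) = -2860/4703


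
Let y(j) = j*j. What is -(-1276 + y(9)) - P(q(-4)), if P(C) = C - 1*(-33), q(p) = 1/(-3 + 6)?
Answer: 3485/3 ≈ 1161.7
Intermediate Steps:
q(p) = ⅓ (q(p) = 1/3 = ⅓)
P(C) = 33 + C (P(C) = C + 33 = 33 + C)
y(j) = j²
-(-1276 + y(9)) - P(q(-4)) = -(-1276 + 9²) - (33 + ⅓) = -(-1276 + 81) - 1*100/3 = -1*(-1195) - 100/3 = 1195 - 100/3 = 3485/3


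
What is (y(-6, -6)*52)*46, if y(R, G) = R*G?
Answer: 86112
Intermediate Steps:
y(R, G) = G*R
(y(-6, -6)*52)*46 = (-6*(-6)*52)*46 = (36*52)*46 = 1872*46 = 86112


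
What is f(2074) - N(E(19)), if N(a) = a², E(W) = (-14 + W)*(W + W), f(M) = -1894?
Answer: -37994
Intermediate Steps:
E(W) = 2*W*(-14 + W) (E(W) = (-14 + W)*(2*W) = 2*W*(-14 + W))
f(2074) - N(E(19)) = -1894 - (2*19*(-14 + 19))² = -1894 - (2*19*5)² = -1894 - 1*190² = -1894 - 1*36100 = -1894 - 36100 = -37994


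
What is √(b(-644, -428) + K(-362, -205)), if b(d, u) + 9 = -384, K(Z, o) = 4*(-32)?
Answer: I*√521 ≈ 22.825*I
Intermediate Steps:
K(Z, o) = -128
b(d, u) = -393 (b(d, u) = -9 - 384 = -393)
√(b(-644, -428) + K(-362, -205)) = √(-393 - 128) = √(-521) = I*√521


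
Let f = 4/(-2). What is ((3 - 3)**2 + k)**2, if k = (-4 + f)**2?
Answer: 1296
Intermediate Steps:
f = -2 (f = 4*(-1/2) = -2)
k = 36 (k = (-4 - 2)**2 = (-6)**2 = 36)
((3 - 3)**2 + k)**2 = ((3 - 3)**2 + 36)**2 = (0**2 + 36)**2 = (0 + 36)**2 = 36**2 = 1296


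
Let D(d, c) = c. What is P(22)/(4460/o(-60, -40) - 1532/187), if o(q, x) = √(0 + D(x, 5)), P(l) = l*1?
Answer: 787831/17389440632 + 85778957*√5/17389440632 ≈ 0.011075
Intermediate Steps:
P(l) = l
o(q, x) = √5 (o(q, x) = √(0 + 5) = √5)
P(22)/(4460/o(-60, -40) - 1532/187) = 22/(4460/(√5) - 1532/187) = 22/(4460*(√5/5) - 1532*1/187) = 22/(892*√5 - 1532/187) = 22/(-1532/187 + 892*√5)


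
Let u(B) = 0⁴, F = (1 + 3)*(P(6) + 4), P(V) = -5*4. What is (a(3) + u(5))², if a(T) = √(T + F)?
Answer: -61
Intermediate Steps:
P(V) = -20
F = -64 (F = (1 + 3)*(-20 + 4) = 4*(-16) = -64)
a(T) = √(-64 + T) (a(T) = √(T - 64) = √(-64 + T))
u(B) = 0
(a(3) + u(5))² = (√(-64 + 3) + 0)² = (√(-61) + 0)² = (I*√61 + 0)² = (I*√61)² = -61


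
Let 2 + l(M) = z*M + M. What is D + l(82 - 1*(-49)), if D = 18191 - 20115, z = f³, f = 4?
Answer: 6589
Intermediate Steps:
z = 64 (z = 4³ = 64)
l(M) = -2 + 65*M (l(M) = -2 + (64*M + M) = -2 + 65*M)
D = -1924
D + l(82 - 1*(-49)) = -1924 + (-2 + 65*(82 - 1*(-49))) = -1924 + (-2 + 65*(82 + 49)) = -1924 + (-2 + 65*131) = -1924 + (-2 + 8515) = -1924 + 8513 = 6589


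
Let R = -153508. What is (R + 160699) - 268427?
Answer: -261236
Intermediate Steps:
(R + 160699) - 268427 = (-153508 + 160699) - 268427 = 7191 - 268427 = -261236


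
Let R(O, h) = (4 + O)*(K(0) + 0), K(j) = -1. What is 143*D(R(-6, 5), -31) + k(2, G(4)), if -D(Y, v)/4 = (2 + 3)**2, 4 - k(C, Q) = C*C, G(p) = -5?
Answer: -14300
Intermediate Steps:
R(O, h) = -4 - O (R(O, h) = (4 + O)*(-1 + 0) = (4 + O)*(-1) = -4 - O)
k(C, Q) = 4 - C**2 (k(C, Q) = 4 - C*C = 4 - C**2)
D(Y, v) = -100 (D(Y, v) = -4*(2 + 3)**2 = -4*5**2 = -4*25 = -100)
143*D(R(-6, 5), -31) + k(2, G(4)) = 143*(-100) + (4 - 1*2**2) = -14300 + (4 - 1*4) = -14300 + (4 - 4) = -14300 + 0 = -14300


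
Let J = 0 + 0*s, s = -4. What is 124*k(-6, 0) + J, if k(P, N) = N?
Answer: 0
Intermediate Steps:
J = 0 (J = 0 + 0*(-4) = 0 + 0 = 0)
124*k(-6, 0) + J = 124*0 + 0 = 0 + 0 = 0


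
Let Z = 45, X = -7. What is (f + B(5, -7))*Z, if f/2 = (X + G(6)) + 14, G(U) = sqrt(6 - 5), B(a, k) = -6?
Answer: 450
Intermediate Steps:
G(U) = 1 (G(U) = sqrt(1) = 1)
f = 16 (f = 2*((-7 + 1) + 14) = 2*(-6 + 14) = 2*8 = 16)
(f + B(5, -7))*Z = (16 - 6)*45 = 10*45 = 450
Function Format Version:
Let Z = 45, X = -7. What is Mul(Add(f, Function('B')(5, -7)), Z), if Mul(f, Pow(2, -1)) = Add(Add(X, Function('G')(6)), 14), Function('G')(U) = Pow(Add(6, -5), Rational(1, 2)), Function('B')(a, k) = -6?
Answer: 450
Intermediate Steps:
Function('G')(U) = 1 (Function('G')(U) = Pow(1, Rational(1, 2)) = 1)
f = 16 (f = Mul(2, Add(Add(-7, 1), 14)) = Mul(2, Add(-6, 14)) = Mul(2, 8) = 16)
Mul(Add(f, Function('B')(5, -7)), Z) = Mul(Add(16, -6), 45) = Mul(10, 45) = 450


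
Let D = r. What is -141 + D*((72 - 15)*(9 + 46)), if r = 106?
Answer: 332169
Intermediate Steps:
D = 106
-141 + D*((72 - 15)*(9 + 46)) = -141 + 106*((72 - 15)*(9 + 46)) = -141 + 106*(57*55) = -141 + 106*3135 = -141 + 332310 = 332169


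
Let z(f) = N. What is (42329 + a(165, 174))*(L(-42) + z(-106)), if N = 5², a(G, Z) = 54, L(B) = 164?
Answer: 8010387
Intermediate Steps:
N = 25
z(f) = 25
(42329 + a(165, 174))*(L(-42) + z(-106)) = (42329 + 54)*(164 + 25) = 42383*189 = 8010387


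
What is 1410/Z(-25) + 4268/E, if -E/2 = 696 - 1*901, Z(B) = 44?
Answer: 191473/4510 ≈ 42.455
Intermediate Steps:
E = 410 (E = -2*(696 - 1*901) = -2*(696 - 901) = -2*(-205) = 410)
1410/Z(-25) + 4268/E = 1410/44 + 4268/410 = 1410*(1/44) + 4268*(1/410) = 705/22 + 2134/205 = 191473/4510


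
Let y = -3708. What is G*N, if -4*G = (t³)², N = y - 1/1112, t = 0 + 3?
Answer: 3005883513/4448 ≈ 6.7578e+5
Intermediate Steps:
t = 3
N = -4123297/1112 (N = -3708 - 1/1112 = -4123297/1112 ≈ -3708.0)
G = -729/4 (G = -(3³)²/4 = -¼*27² = -¼*729 = -729/4 ≈ -182.25)
G*N = -729/4*(-4123297/1112) = 3005883513/4448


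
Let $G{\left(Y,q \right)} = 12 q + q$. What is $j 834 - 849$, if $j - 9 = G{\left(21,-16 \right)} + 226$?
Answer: $21669$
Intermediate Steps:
$G{\left(Y,q \right)} = 13 q$
$j = 27$ ($j = 9 + \left(13 \left(-16\right) + 226\right) = 9 + \left(-208 + 226\right) = 9 + 18 = 27$)
$j 834 - 849 = 27 \cdot 834 - 849 = 22518 - 849 = 21669$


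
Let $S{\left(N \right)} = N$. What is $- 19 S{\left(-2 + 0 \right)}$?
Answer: $38$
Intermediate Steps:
$- 19 S{\left(-2 + 0 \right)} = - 19 \left(-2 + 0\right) = \left(-19\right) \left(-2\right) = 38$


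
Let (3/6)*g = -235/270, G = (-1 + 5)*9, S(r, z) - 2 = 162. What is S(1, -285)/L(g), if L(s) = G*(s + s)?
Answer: -123/94 ≈ -1.3085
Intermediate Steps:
S(r, z) = 164 (S(r, z) = 2 + 162 = 164)
G = 36 (G = 4*9 = 36)
g = -47/27 (g = 2*(-235/270) = 2*(-235*1/270) = 2*(-47/54) = -47/27 ≈ -1.7407)
L(s) = 72*s (L(s) = 36*(s + s) = 36*(2*s) = 72*s)
S(1, -285)/L(g) = 164/((72*(-47/27))) = 164/(-376/3) = 164*(-3/376) = -123/94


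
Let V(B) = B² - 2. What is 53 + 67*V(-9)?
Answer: 5346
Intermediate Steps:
V(B) = -2 + B²
53 + 67*V(-9) = 53 + 67*(-2 + (-9)²) = 53 + 67*(-2 + 81) = 53 + 67*79 = 53 + 5293 = 5346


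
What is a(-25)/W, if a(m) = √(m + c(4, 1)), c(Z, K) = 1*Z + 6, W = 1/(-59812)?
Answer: -59812*I*√15 ≈ -2.3165e+5*I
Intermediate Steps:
W = -1/59812 ≈ -1.6719e-5
c(Z, K) = 6 + Z (c(Z, K) = Z + 6 = 6 + Z)
a(m) = √(10 + m) (a(m) = √(m + (6 + 4)) = √(m + 10) = √(10 + m))
a(-25)/W = √(10 - 25)/(-1/59812) = √(-15)*(-59812) = (I*√15)*(-59812) = -59812*I*√15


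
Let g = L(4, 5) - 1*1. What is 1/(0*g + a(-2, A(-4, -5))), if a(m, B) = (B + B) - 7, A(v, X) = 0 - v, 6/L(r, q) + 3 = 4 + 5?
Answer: 1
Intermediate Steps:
L(r, q) = 1 (L(r, q) = 6/(-3 + (4 + 5)) = 6/(-3 + 9) = 6/6 = 6*(⅙) = 1)
A(v, X) = -v
g = 0 (g = 1 - 1*1 = 1 - 1 = 0)
a(m, B) = -7 + 2*B (a(m, B) = 2*B - 7 = -7 + 2*B)
1/(0*g + a(-2, A(-4, -5))) = 1/(0*0 + (-7 + 2*(-1*(-4)))) = 1/(0 + (-7 + 2*4)) = 1/(0 + (-7 + 8)) = 1/(0 + 1) = 1/1 = 1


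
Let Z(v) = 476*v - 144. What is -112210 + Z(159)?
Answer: -36670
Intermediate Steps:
Z(v) = -144 + 476*v
-112210 + Z(159) = -112210 + (-144 + 476*159) = -112210 + (-144 + 75684) = -112210 + 75540 = -36670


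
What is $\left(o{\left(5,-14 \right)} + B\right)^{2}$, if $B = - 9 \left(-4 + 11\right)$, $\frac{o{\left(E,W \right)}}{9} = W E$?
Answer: $480249$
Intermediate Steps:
$o{\left(E,W \right)} = 9 E W$ ($o{\left(E,W \right)} = 9 W E = 9 E W$)
$B = -63$ ($B = \left(-9\right) 7 = -63$)
$\left(o{\left(5,-14 \right)} + B\right)^{2} = \left(9 \cdot 5 \left(-14\right) - 63\right)^{2} = \left(-630 - 63\right)^{2} = \left(-693\right)^{2} = 480249$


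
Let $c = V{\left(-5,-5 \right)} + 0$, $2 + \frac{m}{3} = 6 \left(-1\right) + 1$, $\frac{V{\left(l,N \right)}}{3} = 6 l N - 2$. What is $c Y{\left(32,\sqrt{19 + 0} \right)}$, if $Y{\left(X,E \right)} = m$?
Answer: $-9324$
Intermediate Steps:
$V{\left(l,N \right)} = -6 + 18 N l$ ($V{\left(l,N \right)} = 3 \left(6 l N - 2\right) = 3 \left(6 N l - 2\right) = 3 \left(-2 + 6 N l\right) = -6 + 18 N l$)
$m = -21$ ($m = -6 + 3 \left(6 \left(-1\right) + 1\right) = -6 + 3 \left(-6 + 1\right) = -6 + 3 \left(-5\right) = -6 - 15 = -21$)
$c = 444$ ($c = \left(-6 + 18 \left(-5\right) \left(-5\right)\right) + 0 = \left(-6 + 450\right) + 0 = 444 + 0 = 444$)
$Y{\left(X,E \right)} = -21$
$c Y{\left(32,\sqrt{19 + 0} \right)} = 444 \left(-21\right) = -9324$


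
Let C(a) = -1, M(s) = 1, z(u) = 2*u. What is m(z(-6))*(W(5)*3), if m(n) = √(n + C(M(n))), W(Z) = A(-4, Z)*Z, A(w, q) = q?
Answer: 75*I*√13 ≈ 270.42*I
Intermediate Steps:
W(Z) = Z² (W(Z) = Z*Z = Z²)
m(n) = √(-1 + n) (m(n) = √(n - 1) = √(-1 + n))
m(z(-6))*(W(5)*3) = √(-1 + 2*(-6))*(5²*3) = √(-1 - 12)*(25*3) = √(-13)*75 = (I*√13)*75 = 75*I*√13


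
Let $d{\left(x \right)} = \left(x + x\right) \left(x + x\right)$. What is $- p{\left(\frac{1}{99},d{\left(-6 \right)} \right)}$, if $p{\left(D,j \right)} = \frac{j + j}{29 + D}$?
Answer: $- \frac{3564}{359} \approx -9.9276$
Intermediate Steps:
$d{\left(x \right)} = 4 x^{2}$ ($d{\left(x \right)} = 2 x 2 x = 4 x^{2}$)
$p{\left(D,j \right)} = \frac{2 j}{29 + D}$
$- p{\left(\frac{1}{99},d{\left(-6 \right)} \right)} = - \frac{2 \cdot 4 \left(-6\right)^{2}}{29 + \frac{1}{99}} = - \frac{2 \cdot 4 \cdot 36}{29 + \frac{1}{99}} = - \frac{2 \cdot 144}{\frac{2872}{99}} = - \frac{2 \cdot 144 \cdot 99}{2872} = \left(-1\right) \frac{3564}{359} = - \frac{3564}{359}$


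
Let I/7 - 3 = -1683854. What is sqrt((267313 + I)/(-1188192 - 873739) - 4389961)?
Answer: I*sqrt(18664156416531215757)/2061931 ≈ 2095.2*I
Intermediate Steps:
I = -11786957 (I = 21 + 7*(-1683854) = 21 - 11786978 = -11786957)
sqrt((267313 + I)/(-1188192 - 873739) - 4389961) = sqrt((267313 - 11786957)/(-1188192 - 873739) - 4389961) = sqrt(-11519644/(-2061931) - 4389961) = sqrt(-11519644*(-1/2061931) - 4389961) = sqrt(11519644/2061931 - 4389961) = sqrt(-9051785155047/2061931) = I*sqrt(18664156416531215757)/2061931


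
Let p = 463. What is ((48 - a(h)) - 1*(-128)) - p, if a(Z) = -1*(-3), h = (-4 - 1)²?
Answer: -290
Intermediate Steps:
h = 25 (h = (-5)² = 25)
a(Z) = 3
((48 - a(h)) - 1*(-128)) - p = ((48 - 1*3) - 1*(-128)) - 1*463 = ((48 - 3) + 128) - 463 = (45 + 128) - 463 = 173 - 463 = -290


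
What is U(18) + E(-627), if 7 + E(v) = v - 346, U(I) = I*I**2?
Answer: 4852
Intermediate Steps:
U(I) = I**3
E(v) = -353 + v (E(v) = -7 + (v - 346) = -7 + (-346 + v) = -353 + v)
U(18) + E(-627) = 18**3 + (-353 - 627) = 5832 - 980 = 4852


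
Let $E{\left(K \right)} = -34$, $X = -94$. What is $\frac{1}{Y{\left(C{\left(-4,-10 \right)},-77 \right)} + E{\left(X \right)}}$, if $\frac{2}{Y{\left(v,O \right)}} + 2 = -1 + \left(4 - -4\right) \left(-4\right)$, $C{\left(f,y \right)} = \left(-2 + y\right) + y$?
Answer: $- \frac{35}{1192} \approx -0.029362$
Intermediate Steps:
$C{\left(f,y \right)} = -2 + 2 y$
$Y{\left(v,O \right)} = - \frac{2}{35}$ ($Y{\left(v,O \right)} = \frac{2}{-2 + \left(-1 + \left(4 - -4\right) \left(-4\right)\right)} = \frac{2}{-2 + \left(-1 + \left(4 + 4\right) \left(-4\right)\right)} = \frac{2}{-2 + \left(-1 + 8 \left(-4\right)\right)} = \frac{2}{-2 - 33} = \frac{2}{-35} = 2 \left(- \frac{1}{35}\right) = - \frac{2}{35}$)
$\frac{1}{Y{\left(C{\left(-4,-10 \right)},-77 \right)} + E{\left(X \right)}} = \frac{1}{- \frac{2}{35} - 34} = \frac{1}{- \frac{1192}{35}} = - \frac{35}{1192}$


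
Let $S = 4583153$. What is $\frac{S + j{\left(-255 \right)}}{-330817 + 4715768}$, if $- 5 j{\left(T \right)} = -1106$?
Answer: $\frac{22916871}{21924755} \approx 1.0452$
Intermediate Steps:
$j{\left(T \right)} = \frac{1106}{5}$ ($j{\left(T \right)} = \left(- \frac{1}{5}\right) \left(-1106\right) = \frac{1106}{5}$)
$\frac{S + j{\left(-255 \right)}}{-330817 + 4715768} = \frac{4583153 + \frac{1106}{5}}{-330817 + 4715768} = \frac{22916871}{5 \cdot 4384951} = \frac{22916871}{5} \cdot \frac{1}{4384951} = \frac{22916871}{21924755}$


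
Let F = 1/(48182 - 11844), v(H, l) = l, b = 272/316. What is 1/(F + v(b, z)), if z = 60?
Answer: 36338/2180281 ≈ 0.016667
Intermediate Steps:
b = 68/79 (b = 272*(1/316) = 68/79 ≈ 0.86076)
F = 1/36338 ≈ 2.7519e-5
1/(F + v(b, z)) = 1/(1/36338 + 60) = 1/(2180281/36338) = 36338/2180281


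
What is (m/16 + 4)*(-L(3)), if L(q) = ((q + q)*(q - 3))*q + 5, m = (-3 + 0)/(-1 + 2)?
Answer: -305/16 ≈ -19.063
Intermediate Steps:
m = -3 (m = -3/1 = -3*1 = -3)
L(q) = 5 + 2*q²*(-3 + q) (L(q) = ((2*q)*(-3 + q))*q + 5 = (2*q*(-3 + q))*q + 5 = 2*q²*(-3 + q) + 5 = 5 + 2*q²*(-3 + q))
(m/16 + 4)*(-L(3)) = (-3/16 + 4)*(-(5 - 6*3² + 2*3³)) = (-3*1/16 + 4)*(-(5 - 6*9 + 2*27)) = (-3/16 + 4)*(-(5 - 54 + 54)) = 61*(-1*5)/16 = (61/16)*(-5) = -305/16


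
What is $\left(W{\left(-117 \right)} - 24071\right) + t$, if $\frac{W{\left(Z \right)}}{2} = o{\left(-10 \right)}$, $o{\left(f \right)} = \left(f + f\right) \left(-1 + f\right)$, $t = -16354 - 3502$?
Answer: $-43487$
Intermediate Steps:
$t = -19856$
$o{\left(f \right)} = 2 f \left(-1 + f\right)$
$W{\left(Z \right)} = 440$ ($W{\left(Z \right)} = 2 \cdot 2 \left(-10\right) \left(-1 - 10\right) = 2 \cdot 2 \left(-10\right) \left(-11\right) = 2 \cdot 220 = 440$)
$\left(W{\left(-117 \right)} - 24071\right) + t = \left(440 - 24071\right) - 19856 = -23631 - 19856 = -43487$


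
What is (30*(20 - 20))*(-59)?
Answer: 0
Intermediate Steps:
(30*(20 - 20))*(-59) = (30*0)*(-59) = 0*(-59) = 0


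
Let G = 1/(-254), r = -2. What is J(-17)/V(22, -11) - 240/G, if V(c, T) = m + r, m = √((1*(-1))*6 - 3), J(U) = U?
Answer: 792514/13 + 51*I/13 ≈ 60963.0 + 3.9231*I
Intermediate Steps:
m = 3*I (m = √(-1*6 - 3) = √(-6 - 3) = √(-9) = 3*I ≈ 3.0*I)
G = -1/254 ≈ -0.0039370
V(c, T) = -2 + 3*I (V(c, T) = 3*I - 2 = -2 + 3*I)
J(-17)/V(22, -11) - 240/G = -17*(-2 - 3*I)/13 - 240/(-1/254) = -17*(-2 - 3*I)/13 - 240*(-254) = -17*(-2 - 3*I)/13 + 60960 = 60960 - 17*(-2 - 3*I)/13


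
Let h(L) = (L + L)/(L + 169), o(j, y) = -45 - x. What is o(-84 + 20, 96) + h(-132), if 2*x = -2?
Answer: -1892/37 ≈ -51.135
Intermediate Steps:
x = -1 (x = (½)*(-2) = -1)
o(j, y) = -44 (o(j, y) = -45 - 1*(-1) = -45 + 1 = -44)
h(L) = 2*L/(169 + L) (h(L) = (2*L)/(169 + L) = 2*L/(169 + L))
o(-84 + 20, 96) + h(-132) = -44 + 2*(-132)/(169 - 132) = -44 + 2*(-132)/37 = -44 + 2*(-132)*(1/37) = -44 - 264/37 = -1892/37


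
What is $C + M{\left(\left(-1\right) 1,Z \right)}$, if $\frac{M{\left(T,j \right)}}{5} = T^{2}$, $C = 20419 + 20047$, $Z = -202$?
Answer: $40471$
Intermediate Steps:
$C = 40466$
$M{\left(T,j \right)} = 5 T^{2}$
$C + M{\left(\left(-1\right) 1,Z \right)} = 40466 + 5 \left(\left(-1\right) 1\right)^{2} = 40466 + 5 \left(-1\right)^{2} = 40466 + 5 \cdot 1 = 40466 + 5 = 40471$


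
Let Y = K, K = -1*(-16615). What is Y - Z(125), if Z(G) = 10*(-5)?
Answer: 16665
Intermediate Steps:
K = 16615
Y = 16615
Z(G) = -50
Y - Z(125) = 16615 - 1*(-50) = 16615 + 50 = 16665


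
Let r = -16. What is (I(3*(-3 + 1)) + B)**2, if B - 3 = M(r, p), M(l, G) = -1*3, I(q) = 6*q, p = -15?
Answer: 1296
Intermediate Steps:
M(l, G) = -3
B = 0 (B = 3 - 3 = 0)
(I(3*(-3 + 1)) + B)**2 = (6*(3*(-3 + 1)) + 0)**2 = (6*(3*(-2)) + 0)**2 = (6*(-6) + 0)**2 = (-36 + 0)**2 = (-36)**2 = 1296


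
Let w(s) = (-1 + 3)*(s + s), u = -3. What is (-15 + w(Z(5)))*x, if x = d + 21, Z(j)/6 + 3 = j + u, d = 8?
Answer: -1131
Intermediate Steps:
Z(j) = -36 + 6*j (Z(j) = -18 + 6*(j - 3) = -18 + 6*(-3 + j) = -18 + (-18 + 6*j) = -36 + 6*j)
w(s) = 4*s (w(s) = 2*(2*s) = 4*s)
x = 29 (x = 8 + 21 = 29)
(-15 + w(Z(5)))*x = (-15 + 4*(-36 + 6*5))*29 = (-15 + 4*(-36 + 30))*29 = (-15 + 4*(-6))*29 = (-15 - 24)*29 = -39*29 = -1131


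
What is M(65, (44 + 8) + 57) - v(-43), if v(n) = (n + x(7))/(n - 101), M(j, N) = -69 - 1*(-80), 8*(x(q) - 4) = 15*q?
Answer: 1385/128 ≈ 10.820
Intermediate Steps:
x(q) = 4 + 15*q/8 (x(q) = 4 + (15*q)/8 = 4 + 15*q/8)
M(j, N) = 11 (M(j, N) = -69 + 80 = 11)
v(n) = (137/8 + n)/(-101 + n) (v(n) = (n + (4 + (15/8)*7))/(n - 101) = (n + (4 + 105/8))/(-101 + n) = (n + 137/8)/(-101 + n) = (137/8 + n)/(-101 + n))
M(65, (44 + 8) + 57) - v(-43) = 11 - (137/8 - 43)/(-101 - 43) = 11 - (-207)/((-144)*8) = 11 - (-1)*(-207)/(144*8) = 11 - 1*23/128 = 11 - 23/128 = 1385/128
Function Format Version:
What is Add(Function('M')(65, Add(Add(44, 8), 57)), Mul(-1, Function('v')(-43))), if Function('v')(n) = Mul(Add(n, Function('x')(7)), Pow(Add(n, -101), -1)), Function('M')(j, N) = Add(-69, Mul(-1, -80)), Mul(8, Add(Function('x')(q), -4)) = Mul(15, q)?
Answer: Rational(1385, 128) ≈ 10.820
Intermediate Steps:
Function('x')(q) = Add(4, Mul(Rational(15, 8), q)) (Function('x')(q) = Add(4, Mul(Rational(1, 8), Mul(15, q))) = Add(4, Mul(Rational(15, 8), q)))
Function('M')(j, N) = 11 (Function('M')(j, N) = Add(-69, 80) = 11)
Function('v')(n) = Mul(Pow(Add(-101, n), -1), Add(Rational(137, 8), n)) (Function('v')(n) = Mul(Add(n, Add(4, Mul(Rational(15, 8), 7))), Pow(Add(n, -101), -1)) = Mul(Add(n, Add(4, Rational(105, 8))), Pow(Add(-101, n), -1)) = Mul(Add(n, Rational(137, 8)), Pow(Add(-101, n), -1)) = Mul(Add(Rational(137, 8), n), Pow(Add(-101, n), -1)) = Mul(Pow(Add(-101, n), -1), Add(Rational(137, 8), n)))
Add(Function('M')(65, Add(Add(44, 8), 57)), Mul(-1, Function('v')(-43))) = Add(11, Mul(-1, Mul(Pow(Add(-101, -43), -1), Add(Rational(137, 8), -43)))) = Add(11, Mul(-1, Mul(Pow(-144, -1), Rational(-207, 8)))) = Add(11, Mul(-1, Mul(Rational(-1, 144), Rational(-207, 8)))) = Add(11, Mul(-1, Rational(23, 128))) = Add(11, Rational(-23, 128)) = Rational(1385, 128)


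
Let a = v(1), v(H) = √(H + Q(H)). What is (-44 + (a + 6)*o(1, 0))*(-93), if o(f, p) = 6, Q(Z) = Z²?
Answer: 744 - 558*√2 ≈ -45.131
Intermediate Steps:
v(H) = √(H + H²)
a = √2 (a = √(1*(1 + 1)) = √(1*2) = √2 ≈ 1.4142)
(-44 + (a + 6)*o(1, 0))*(-93) = (-44 + (√2 + 6)*6)*(-93) = (-44 + (6 + √2)*6)*(-93) = (-44 + (36 + 6*√2))*(-93) = (-8 + 6*√2)*(-93) = 744 - 558*√2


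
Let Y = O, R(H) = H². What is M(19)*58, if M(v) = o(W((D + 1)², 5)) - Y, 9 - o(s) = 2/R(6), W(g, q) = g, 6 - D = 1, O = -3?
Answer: 6235/9 ≈ 692.78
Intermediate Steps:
D = 5 (D = 6 - 1*1 = 6 - 1 = 5)
Y = -3
o(s) = 161/18 (o(s) = 9 - 2/(6²) = 9 - 2/36 = 9 - 1*1/18 = 9 - 1/18 = 161/18)
M(v) = 215/18 (M(v) = 161/18 - 1*(-3) = 161/18 + 3 = 215/18)
M(19)*58 = (215/18)*58 = 6235/9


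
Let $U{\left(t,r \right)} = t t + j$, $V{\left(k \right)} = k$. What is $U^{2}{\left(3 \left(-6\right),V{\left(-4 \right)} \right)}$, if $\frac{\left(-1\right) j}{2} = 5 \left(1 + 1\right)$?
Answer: $92416$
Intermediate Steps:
$j = -20$ ($j = - 2 \cdot 5 \left(1 + 1\right) = - 2 \cdot 5 \cdot 2 = \left(-2\right) 10 = -20$)
$U{\left(t,r \right)} = -20 + t^{2}$ ($U{\left(t,r \right)} = t t - 20 = t^{2} - 20 = -20 + t^{2}$)
$U^{2}{\left(3 \left(-6\right),V{\left(-4 \right)} \right)} = \left(-20 + \left(3 \left(-6\right)\right)^{2}\right)^{2} = \left(-20 + \left(-18\right)^{2}\right)^{2} = \left(-20 + 324\right)^{2} = 304^{2} = 92416$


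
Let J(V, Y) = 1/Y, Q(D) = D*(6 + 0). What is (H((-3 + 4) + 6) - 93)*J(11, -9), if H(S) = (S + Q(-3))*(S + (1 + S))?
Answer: 86/3 ≈ 28.667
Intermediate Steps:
Q(D) = 6*D (Q(D) = D*6 = 6*D)
H(S) = (1 + 2*S)*(-18 + S) (H(S) = (S + 6*(-3))*(S + (1 + S)) = (S - 18)*(1 + 2*S) = (-18 + S)*(1 + 2*S) = (1 + 2*S)*(-18 + S))
(H((-3 + 4) + 6) - 93)*J(11, -9) = ((-18 - 35*((-3 + 4) + 6) + 2*((-3 + 4) + 6)**2) - 93)/(-9) = ((-18 - 35*(1 + 6) + 2*(1 + 6)**2) - 93)*(-1/9) = ((-18 - 35*7 + 2*7**2) - 93)*(-1/9) = ((-18 - 245 + 2*49) - 93)*(-1/9) = ((-18 - 245 + 98) - 93)*(-1/9) = (-165 - 93)*(-1/9) = -258*(-1/9) = 86/3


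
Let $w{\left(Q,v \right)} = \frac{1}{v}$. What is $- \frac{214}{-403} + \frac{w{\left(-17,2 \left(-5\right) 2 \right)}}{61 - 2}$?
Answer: $\frac{252117}{475540} \approx 0.53017$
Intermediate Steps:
$- \frac{214}{-403} + \frac{w{\left(-17,2 \left(-5\right) 2 \right)}}{61 - 2} = - \frac{214}{-403} + \frac{1}{2 \left(-5\right) 2 \left(61 - 2\right)} = \left(-214\right) \left(- \frac{1}{403}\right) + \frac{1}{\left(-10\right) 2 \cdot 59} = \frac{214}{403} + \frac{1}{-20} \cdot \frac{1}{59} = \frac{214}{403} - \frac{1}{1180} = \frac{252117}{475540}$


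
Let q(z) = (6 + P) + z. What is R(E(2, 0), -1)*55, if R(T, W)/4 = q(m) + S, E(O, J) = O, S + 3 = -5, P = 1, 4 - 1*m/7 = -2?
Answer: 9020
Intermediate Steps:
m = 42 (m = 28 - 7*(-2) = 28 + 14 = 42)
q(z) = 7 + z (q(z) = (6 + 1) + z = 7 + z)
S = -8 (S = -3 - 5 = -8)
R(T, W) = 164 (R(T, W) = 4*((7 + 42) - 8) = 4*(49 - 8) = 4*41 = 164)
R(E(2, 0), -1)*55 = 164*55 = 9020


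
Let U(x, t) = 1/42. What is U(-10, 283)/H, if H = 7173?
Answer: 1/301266 ≈ 3.3193e-6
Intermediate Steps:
U(x, t) = 1/42
U(-10, 283)/H = (1/42)/7173 = (1/42)*(1/7173) = 1/301266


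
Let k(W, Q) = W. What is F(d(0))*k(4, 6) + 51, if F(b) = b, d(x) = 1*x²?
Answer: 51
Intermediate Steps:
d(x) = x²
F(d(0))*k(4, 6) + 51 = 0²*4 + 51 = 0*4 + 51 = 0 + 51 = 51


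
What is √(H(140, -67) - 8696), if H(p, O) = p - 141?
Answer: I*√8697 ≈ 93.258*I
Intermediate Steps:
H(p, O) = -141 + p
√(H(140, -67) - 8696) = √((-141 + 140) - 8696) = √(-1 - 8696) = √(-8697) = I*√8697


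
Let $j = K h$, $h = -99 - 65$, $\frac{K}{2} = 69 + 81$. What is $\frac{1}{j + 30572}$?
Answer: $- \frac{1}{18628} \approx -5.3683 \cdot 10^{-5}$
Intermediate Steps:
$K = 300$ ($K = 2 \left(69 + 81\right) = 2 \cdot 150 = 300$)
$h = -164$
$j = -49200$ ($j = 300 \left(-164\right) = -49200$)
$\frac{1}{j + 30572} = \frac{1}{-49200 + 30572} = \frac{1}{-18628} = - \frac{1}{18628}$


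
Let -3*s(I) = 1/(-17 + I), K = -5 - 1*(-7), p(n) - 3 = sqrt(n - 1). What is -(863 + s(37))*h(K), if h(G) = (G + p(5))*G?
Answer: -362453/30 ≈ -12082.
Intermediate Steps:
p(n) = 3 + sqrt(-1 + n) (p(n) = 3 + sqrt(n - 1) = 3 + sqrt(-1 + n))
K = 2 (K = -5 + 7 = 2)
h(G) = G*(5 + G) (h(G) = (G + (3 + sqrt(-1 + 5)))*G = (G + (3 + sqrt(4)))*G = (G + (3 + 2))*G = (G + 5)*G = (5 + G)*G = G*(5 + G))
s(I) = -1/(3*(-17 + I))
-(863 + s(37))*h(K) = -(863 - 1/(-51 + 3*37))*2*(5 + 2) = -(863 - 1/(-51 + 111))*2*7 = -(863 - 1/60)*14 = -51779*14/60 = -1*362453/30 = -362453/30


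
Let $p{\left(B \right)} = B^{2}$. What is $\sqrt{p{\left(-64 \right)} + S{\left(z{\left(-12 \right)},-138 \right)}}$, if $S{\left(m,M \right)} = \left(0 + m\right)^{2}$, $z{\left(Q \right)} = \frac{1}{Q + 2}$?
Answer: $\frac{\sqrt{409601}}{10} \approx 64.0$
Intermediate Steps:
$z{\left(Q \right)} = \frac{1}{2 + Q}$
$S{\left(m,M \right)} = m^{2}$
$\sqrt{p{\left(-64 \right)} + S{\left(z{\left(-12 \right)},-138 \right)}} = \sqrt{\left(-64\right)^{2} + \left(\frac{1}{2 - 12}\right)^{2}} = \sqrt{4096 + \left(\frac{1}{-10}\right)^{2}} = \sqrt{4096 + \left(- \frac{1}{10}\right)^{2}} = \sqrt{4096 + \frac{1}{100}} = \sqrt{\frac{409601}{100}} = \frac{\sqrt{409601}}{10}$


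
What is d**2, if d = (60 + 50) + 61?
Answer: 29241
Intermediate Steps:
d = 171 (d = 110 + 61 = 171)
d**2 = 171**2 = 29241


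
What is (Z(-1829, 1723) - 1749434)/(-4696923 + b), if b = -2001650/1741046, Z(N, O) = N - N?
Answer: 40076908789/107599486883 ≈ 0.37246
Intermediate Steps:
Z(N, O) = 0
b = -52675/45817 (b = -2001650*1/1741046 = -52675/45817 ≈ -1.1497)
(Z(-1829, 1723) - 1749434)/(-4696923 + b) = (0 - 1749434)/(-4696923 - 52675/45817) = -1749434/(-215198973766/45817) = -1749434*(-45817/215198973766) = 40076908789/107599486883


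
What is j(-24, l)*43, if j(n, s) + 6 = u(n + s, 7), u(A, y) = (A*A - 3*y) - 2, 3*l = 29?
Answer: 68284/9 ≈ 7587.1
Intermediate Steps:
l = 29/3 (l = (1/3)*29 = 29/3 ≈ 9.6667)
u(A, y) = -2 + A**2 - 3*y (u(A, y) = (A**2 - 3*y) - 2 = -2 + A**2 - 3*y)
j(n, s) = -29 + (n + s)**2 (j(n, s) = -6 + (-2 + (n + s)**2 - 3*7) = -6 + (-2 + (n + s)**2 - 21) = -6 + (-23 + (n + s)**2) = -29 + (n + s)**2)
j(-24, l)*43 = (-29 + (-24 + 29/3)**2)*43 = (-29 + (-43/3)**2)*43 = (-29 + 1849/9)*43 = (1588/9)*43 = 68284/9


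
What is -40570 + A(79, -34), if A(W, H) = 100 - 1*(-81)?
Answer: -40389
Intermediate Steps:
A(W, H) = 181 (A(W, H) = 100 + 81 = 181)
-40570 + A(79, -34) = -40570 + 181 = -40389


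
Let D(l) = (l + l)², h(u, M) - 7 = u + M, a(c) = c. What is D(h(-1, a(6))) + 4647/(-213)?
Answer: 39347/71 ≈ 554.18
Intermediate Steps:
h(u, M) = 7 + M + u (h(u, M) = 7 + (u + M) = 7 + (M + u) = 7 + M + u)
D(l) = 4*l² (D(l) = (2*l)² = 4*l²)
D(h(-1, a(6))) + 4647/(-213) = 4*(7 + 6 - 1)² + 4647/(-213) = 4*12² + 4647*(-1/213) = 4*144 - 1549/71 = 576 - 1549/71 = 39347/71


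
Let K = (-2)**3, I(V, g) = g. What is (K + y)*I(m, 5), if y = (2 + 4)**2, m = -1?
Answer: 140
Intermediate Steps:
K = -8
y = 36 (y = 6**2 = 36)
(K + y)*I(m, 5) = (-8 + 36)*5 = 28*5 = 140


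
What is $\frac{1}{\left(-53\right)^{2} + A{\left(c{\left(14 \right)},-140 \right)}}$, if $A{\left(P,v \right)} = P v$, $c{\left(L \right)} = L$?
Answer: $\frac{1}{849} \approx 0.0011779$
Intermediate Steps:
$\frac{1}{\left(-53\right)^{2} + A{\left(c{\left(14 \right)},-140 \right)}} = \frac{1}{\left(-53\right)^{2} + 14 \left(-140\right)} = \frac{1}{2809 - 1960} = \frac{1}{849}$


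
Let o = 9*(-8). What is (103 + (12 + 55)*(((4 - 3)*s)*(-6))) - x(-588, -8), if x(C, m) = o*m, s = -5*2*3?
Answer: 11587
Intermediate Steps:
o = -72
s = -30 (s = -10*3 = -30)
x(C, m) = -72*m
(103 + (12 + 55)*(((4 - 3)*s)*(-6))) - x(-588, -8) = (103 + (12 + 55)*(((4 - 3)*(-30))*(-6))) - (-72)*(-8) = (103 + 67*((1*(-30))*(-6))) - 1*576 = (103 + 67*(-30*(-6))) - 576 = (103 + 67*180) - 576 = (103 + 12060) - 576 = 12163 - 576 = 11587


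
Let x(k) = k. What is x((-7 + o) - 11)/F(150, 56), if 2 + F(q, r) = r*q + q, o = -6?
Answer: -6/2137 ≈ -0.0028077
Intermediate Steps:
F(q, r) = -2 + q + q*r (F(q, r) = -2 + (r*q + q) = -2 + (q*r + q) = -2 + (q + q*r) = -2 + q + q*r)
x((-7 + o) - 11)/F(150, 56) = ((-7 - 6) - 11)/(-2 + 150 + 150*56) = (-13 - 11)/(-2 + 150 + 8400) = -24/8548 = -24*1/8548 = -6/2137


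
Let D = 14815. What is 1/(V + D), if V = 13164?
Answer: 1/27979 ≈ 3.5741e-5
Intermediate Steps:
1/(V + D) = 1/(13164 + 14815) = 1/27979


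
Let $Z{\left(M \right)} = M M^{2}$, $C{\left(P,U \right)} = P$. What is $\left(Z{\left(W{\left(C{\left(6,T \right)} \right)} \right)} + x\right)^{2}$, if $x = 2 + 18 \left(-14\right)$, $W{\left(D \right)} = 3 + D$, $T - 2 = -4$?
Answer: $229441$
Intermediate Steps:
$T = -2$ ($T = 2 - 4 = -2$)
$x = -250$ ($x = 2 - 252 = -250$)
$Z{\left(M \right)} = M^{3}$
$\left(Z{\left(W{\left(C{\left(6,T \right)} \right)} \right)} + x\right)^{2} = \left(\left(3 + 6\right)^{3} - 250\right)^{2} = \left(9^{3} - 250\right)^{2} = \left(729 - 250\right)^{2} = 479^{2} = 229441$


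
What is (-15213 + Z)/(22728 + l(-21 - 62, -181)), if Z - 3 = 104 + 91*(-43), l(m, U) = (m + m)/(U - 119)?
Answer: -2852850/3409283 ≈ -0.83679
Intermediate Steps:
l(m, U) = 2*m/(-119 + U) (l(m, U) = (2*m)/(-119 + U) = 2*m/(-119 + U))
Z = -3806 (Z = 3 + (104 + 91*(-43)) = 3 + (104 - 3913) = 3 - 3809 = -3806)
(-15213 + Z)/(22728 + l(-21 - 62, -181)) = (-15213 - 3806)/(22728 + 2*(-21 - 62)/(-119 - 181)) = -19019/(22728 + 2*(-83)/(-300)) = -19019/(22728 + 2*(-83)*(-1/300)) = -19019/(22728 + 83/150) = -19019/3409283/150 = -19019*150/3409283 = -2852850/3409283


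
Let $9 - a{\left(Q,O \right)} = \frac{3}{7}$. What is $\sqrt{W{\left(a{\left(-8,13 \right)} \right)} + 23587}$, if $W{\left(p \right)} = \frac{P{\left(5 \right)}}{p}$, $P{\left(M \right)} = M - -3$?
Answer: $\frac{\sqrt{5307285}}{15} \approx 153.58$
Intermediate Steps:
$P{\left(M \right)} = 3 + M$ ($P{\left(M \right)} = M + 3 = 3 + M$)
$a{\left(Q,O \right)} = \frac{60}{7}$ ($a{\left(Q,O \right)} = 9 - \frac{3}{7} = \frac{60}{7}$)
$W{\left(p \right)} = \frac{8}{p}$ ($W{\left(p \right)} = \frac{3 + 5}{p} = \frac{8}{p}$)
$\sqrt{W{\left(a{\left(-8,13 \right)} \right)} + 23587} = \sqrt{\frac{8}{\frac{60}{7}} + 23587} = \sqrt{8 \cdot \frac{7}{60} + 23587} = \sqrt{\frac{14}{15} + 23587} = \sqrt{\frac{353819}{15}} = \frac{\sqrt{5307285}}{15}$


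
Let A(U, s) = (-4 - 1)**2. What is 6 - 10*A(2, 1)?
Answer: -244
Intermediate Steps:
A(U, s) = 25 (A(U, s) = (-5)**2 = 25)
6 - 10*A(2, 1) = 6 - 10*25 = 6 - 250 = -244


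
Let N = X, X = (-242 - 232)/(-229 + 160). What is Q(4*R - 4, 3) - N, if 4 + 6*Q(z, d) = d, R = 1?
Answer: -971/138 ≈ -7.0362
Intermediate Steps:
X = 158/23 (X = -474/(-69) = -474*(-1/69) = 158/23 ≈ 6.8696)
Q(z, d) = -⅔ + d/6
N = 158/23 ≈ 6.8696
Q(4*R - 4, 3) - N = (-⅔ + (⅙)*3) - 1*158/23 = (-⅔ + ½) - 158/23 = -⅙ - 158/23 = -971/138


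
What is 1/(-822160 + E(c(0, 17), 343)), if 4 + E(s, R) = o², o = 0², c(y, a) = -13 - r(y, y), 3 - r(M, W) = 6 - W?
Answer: -1/822164 ≈ -1.2163e-6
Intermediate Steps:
r(M, W) = -3 + W (r(M, W) = 3 - (6 - W) = 3 + (-6 + W) = -3 + W)
c(y, a) = -10 - y (c(y, a) = -13 - (-3 + y) = -13 + (3 - y) = -10 - y)
o = 0
E(s, R) = -4 (E(s, R) = -4 + 0² = -4 + 0 = -4)
1/(-822160 + E(c(0, 17), 343)) = 1/(-822160 - 4) = 1/(-822164) = -1/822164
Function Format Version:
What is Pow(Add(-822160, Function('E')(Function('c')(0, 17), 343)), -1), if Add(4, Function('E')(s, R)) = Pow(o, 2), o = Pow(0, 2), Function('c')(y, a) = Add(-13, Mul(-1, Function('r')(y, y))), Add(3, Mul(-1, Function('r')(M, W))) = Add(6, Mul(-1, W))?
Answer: Rational(-1, 822164) ≈ -1.2163e-6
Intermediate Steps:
Function('r')(M, W) = Add(-3, W) (Function('r')(M, W) = Add(3, Mul(-1, Add(6, Mul(-1, W)))) = Add(3, Add(-6, W)) = Add(-3, W))
Function('c')(y, a) = Add(-10, Mul(-1, y)) (Function('c')(y, a) = Add(-13, Mul(-1, Add(-3, y))) = Add(-13, Add(3, Mul(-1, y))) = Add(-10, Mul(-1, y)))
o = 0
Function('E')(s, R) = -4 (Function('E')(s, R) = Add(-4, Pow(0, 2)) = Add(-4, 0) = -4)
Pow(Add(-822160, Function('E')(Function('c')(0, 17), 343)), -1) = Pow(Add(-822160, -4), -1) = Pow(-822164, -1) = Rational(-1, 822164)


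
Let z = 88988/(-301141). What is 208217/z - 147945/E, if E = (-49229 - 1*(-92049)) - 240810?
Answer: -1241448957612037/1761873412 ≈ -7.0462e+5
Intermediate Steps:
E = -197990 (E = (-49229 + 92049) - 240810 = 42820 - 240810 = -197990)
z = -88988/301141 (z = 88988*(-1/301141) = -88988/301141 ≈ -0.29550)
208217/z - 147945/E = 208217/(-88988/301141) - 147945/(-197990) = 208217*(-301141/88988) - 147945*(-1/197990) = -62702675597/88988 + 29589/39598 = -1241448957612037/1761873412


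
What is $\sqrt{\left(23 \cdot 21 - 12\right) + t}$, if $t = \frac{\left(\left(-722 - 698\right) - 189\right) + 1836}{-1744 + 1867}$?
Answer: $\frac{4 \sqrt{447105}}{123} \approx 21.745$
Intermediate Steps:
$t = \frac{227}{123}$ ($t = \frac{\left(-1420 - 189\right) + 1836}{123} = \left(-1609 + 1836\right) \frac{1}{123} = 227 \cdot \frac{1}{123} = \frac{227}{123} \approx 1.8455$)
$\sqrt{\left(23 \cdot 21 - 12\right) + t} = \sqrt{\left(23 \cdot 21 - 12\right) + \frac{227}{123}} = \sqrt{\left(483 - 12\right) + \frac{227}{123}} = \sqrt{471 + \frac{227}{123}} = \sqrt{\frac{58160}{123}} = \frac{4 \sqrt{447105}}{123}$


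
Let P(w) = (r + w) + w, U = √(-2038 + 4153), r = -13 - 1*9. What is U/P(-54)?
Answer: -3*√235/130 ≈ -0.35376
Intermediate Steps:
r = -22 (r = -13 - 9 = -22)
U = 3*√235 (U = √2115 = 3*√235 ≈ 45.989)
P(w) = -22 + 2*w (P(w) = (-22 + w) + w = -22 + 2*w)
U/P(-54) = (3*√235)/(-22 + 2*(-54)) = (3*√235)/(-22 - 108) = (3*√235)/(-130) = (3*√235)*(-1/130) = -3*√235/130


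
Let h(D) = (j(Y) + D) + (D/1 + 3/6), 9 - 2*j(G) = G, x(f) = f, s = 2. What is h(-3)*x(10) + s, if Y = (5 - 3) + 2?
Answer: -28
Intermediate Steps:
Y = 4 (Y = 2 + 2 = 4)
j(G) = 9/2 - G/2
h(D) = 3 + 2*D (h(D) = ((9/2 - ½*4) + D) + (D/1 + 3/6) = ((9/2 - 2) + D) + (D*1 + 3*(⅙)) = (5/2 + D) + (D + ½) = (5/2 + D) + (½ + D) = 3 + 2*D)
h(-3)*x(10) + s = (3 + 2*(-3))*10 + 2 = (3 - 6)*10 + 2 = -3*10 + 2 = -30 + 2 = -28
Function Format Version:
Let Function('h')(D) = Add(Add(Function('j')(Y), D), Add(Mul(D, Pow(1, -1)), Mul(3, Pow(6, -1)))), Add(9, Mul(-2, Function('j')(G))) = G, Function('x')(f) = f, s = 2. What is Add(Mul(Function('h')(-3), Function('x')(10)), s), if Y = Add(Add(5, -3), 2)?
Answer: -28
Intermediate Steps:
Y = 4 (Y = Add(2, 2) = 4)
Function('j')(G) = Add(Rational(9, 2), Mul(Rational(-1, 2), G))
Function('h')(D) = Add(3, Mul(2, D)) (Function('h')(D) = Add(Add(Add(Rational(9, 2), Mul(Rational(-1, 2), 4)), D), Add(Mul(D, Pow(1, -1)), Mul(3, Pow(6, -1)))) = Add(Add(Add(Rational(9, 2), -2), D), Add(Mul(D, 1), Mul(3, Rational(1, 6)))) = Add(Add(Rational(5, 2), D), Add(D, Rational(1, 2))) = Add(Add(Rational(5, 2), D), Add(Rational(1, 2), D)) = Add(3, Mul(2, D)))
Add(Mul(Function('h')(-3), Function('x')(10)), s) = Add(Mul(Add(3, Mul(2, -3)), 10), 2) = Add(Mul(Add(3, -6), 10), 2) = Add(Mul(-3, 10), 2) = Add(-30, 2) = -28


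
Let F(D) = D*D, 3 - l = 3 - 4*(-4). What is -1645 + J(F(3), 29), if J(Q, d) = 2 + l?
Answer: -1659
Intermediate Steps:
l = -16 (l = 3 - (3 - 4*(-4)) = 3 - (3 + 16) = 3 - 1*19 = 3 - 19 = -16)
F(D) = D**2
J(Q, d) = -14 (J(Q, d) = 2 - 16 = -14)
-1645 + J(F(3), 29) = -1645 - 14 = -1659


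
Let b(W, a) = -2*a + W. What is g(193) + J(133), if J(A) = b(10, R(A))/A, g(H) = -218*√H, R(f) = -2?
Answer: 2/19 - 218*√193 ≈ -3028.4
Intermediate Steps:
b(W, a) = W - 2*a
J(A) = 14/A (J(A) = (10 - 2*(-2))/A = (10 + 4)/A = 14/A)
g(193) + J(133) = -218*√193 + 14/133 = -218*√193 + 14*(1/133) = -218*√193 + 2/19 = 2/19 - 218*√193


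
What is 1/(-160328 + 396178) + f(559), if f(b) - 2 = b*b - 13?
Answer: 73696049501/235850 ≈ 3.1247e+5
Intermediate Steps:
f(b) = -11 + b² (f(b) = 2 + (b*b - 13) = 2 + (b² - 13) = 2 + (-13 + b²) = -11 + b²)
1/(-160328 + 396178) + f(559) = 1/(-160328 + 396178) + (-11 + 559²) = 1/235850 + (-11 + 312481) = 1/235850 + 312470 = 73696049501/235850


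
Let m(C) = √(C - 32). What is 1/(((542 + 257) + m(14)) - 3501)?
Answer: -1351/3650411 - 3*I*√2/7300822 ≈ -0.0003701 - 5.8112e-7*I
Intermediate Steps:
m(C) = √(-32 + C)
1/(((542 + 257) + m(14)) - 3501) = 1/(((542 + 257) + √(-32 + 14)) - 3501) = 1/((799 + √(-18)) - 3501) = 1/((799 + 3*I*√2) - 3501) = 1/(-2702 + 3*I*√2)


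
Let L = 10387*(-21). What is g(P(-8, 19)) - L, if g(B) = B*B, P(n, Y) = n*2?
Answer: 218383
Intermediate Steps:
P(n, Y) = 2*n
g(B) = B²
L = -218127
g(P(-8, 19)) - L = (2*(-8))² - 1*(-218127) = (-16)² + 218127 = 256 + 218127 = 218383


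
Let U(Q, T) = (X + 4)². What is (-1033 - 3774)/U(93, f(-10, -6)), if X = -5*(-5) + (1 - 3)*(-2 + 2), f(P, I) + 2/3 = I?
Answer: -4807/841 ≈ -5.7158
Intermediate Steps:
f(P, I) = -⅔ + I
X = 25 (X = 25 - 2*0 = 25 + 0 = 25)
U(Q, T) = 841 (U(Q, T) = (25 + 4)² = 29² = 841)
(-1033 - 3774)/U(93, f(-10, -6)) = (-1033 - 3774)/841 = -4807*1/841 = -4807/841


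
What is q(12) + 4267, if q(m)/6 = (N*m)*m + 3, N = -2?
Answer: 2557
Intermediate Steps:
q(m) = 18 - 12*m**2 (q(m) = 6*((-2*m)*m + 3) = 6*(-2*m**2 + 3) = 6*(3 - 2*m**2) = 18 - 12*m**2)
q(12) + 4267 = (18 - 12*12**2) + 4267 = (18 - 12*144) + 4267 = (18 - 1728) + 4267 = -1710 + 4267 = 2557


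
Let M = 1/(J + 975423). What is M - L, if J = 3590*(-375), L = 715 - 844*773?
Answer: 241666843418/370827 ≈ 6.5170e+5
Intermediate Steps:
L = -651697 (L = 715 - 652412 = -651697)
J = -1346250
M = -1/370827 (M = 1/(-1346250 + 975423) = 1/(-370827) = -1/370827 ≈ -2.6967e-6)
M - L = -1/370827 - 1*(-651697) = -1/370827 + 651697 = 241666843418/370827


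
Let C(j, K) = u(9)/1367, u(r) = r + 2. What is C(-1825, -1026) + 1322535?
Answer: 1807905356/1367 ≈ 1.3225e+6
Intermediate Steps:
u(r) = 2 + r
C(j, K) = 11/1367 (C(j, K) = (2 + 9)/1367 = 11*(1/1367) = 11/1367)
C(-1825, -1026) + 1322535 = 11/1367 + 1322535 = 1807905356/1367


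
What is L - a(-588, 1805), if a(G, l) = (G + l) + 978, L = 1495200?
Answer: 1493005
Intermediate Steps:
a(G, l) = 978 + G + l
L - a(-588, 1805) = 1495200 - (978 - 588 + 1805) = 1495200 - 1*2195 = 1495200 - 2195 = 1493005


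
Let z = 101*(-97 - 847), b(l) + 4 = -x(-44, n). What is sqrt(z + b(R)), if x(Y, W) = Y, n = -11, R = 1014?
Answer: 38*I*sqrt(66) ≈ 308.71*I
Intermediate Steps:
b(l) = 40 (b(l) = -4 - 1*(-44) = -4 + 44 = 40)
z = -95344 (z = 101*(-944) = -95344)
sqrt(z + b(R)) = sqrt(-95344 + 40) = sqrt(-95304) = 38*I*sqrt(66)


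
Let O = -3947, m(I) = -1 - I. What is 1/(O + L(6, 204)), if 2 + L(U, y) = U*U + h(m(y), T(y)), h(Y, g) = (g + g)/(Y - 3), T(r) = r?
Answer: -26/101789 ≈ -0.00025543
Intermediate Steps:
h(Y, g) = 2*g/(-3 + Y) (h(Y, g) = (2*g)/(-3 + Y) = 2*g/(-3 + Y))
L(U, y) = -2 + U**2 + 2*y/(-4 - y) (L(U, y) = -2 + (U*U + 2*y/(-3 + (-1 - y))) = -2 + (U**2 + 2*y/(-4 - y)) = -2 + U**2 + 2*y/(-4 - y))
1/(O + L(6, 204)) = 1/(-3947 + (-2*204 + (-2 + 6**2)*(4 + 204))/(4 + 204)) = 1/(-3947 + (-408 + (-2 + 36)*208)/208) = 1/(-3947 + (-408 + 34*208)/208) = 1/(-3947 + (-408 + 7072)/208) = 1/(-3947 + (1/208)*6664) = 1/(-3947 + 833/26) = 1/(-101789/26) = -26/101789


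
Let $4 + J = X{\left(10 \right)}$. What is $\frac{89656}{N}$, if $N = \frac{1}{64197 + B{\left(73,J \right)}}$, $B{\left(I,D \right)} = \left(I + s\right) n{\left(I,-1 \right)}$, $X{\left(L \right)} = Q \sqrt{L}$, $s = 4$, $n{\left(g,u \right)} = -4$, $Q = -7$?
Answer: $5728032184$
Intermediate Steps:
$X{\left(L \right)} = - 7 \sqrt{L}$
$J = -4 - 7 \sqrt{10} \approx -26.136$
$B{\left(I,D \right)} = -16 - 4 I$ ($B{\left(I,D \right)} = \left(I + 4\right) \left(-4\right) = \left(4 + I\right) \left(-4\right) = -16 - 4 I$)
$N = \frac{1}{63889}$ ($N = \frac{1}{64197 - 308} = \frac{1}{63889} \approx 1.5652 \cdot 10^{-5}$)
$\frac{89656}{N} = 89656 \frac{1}{\frac{1}{63889}} = 89656 \cdot 63889 = 5728032184$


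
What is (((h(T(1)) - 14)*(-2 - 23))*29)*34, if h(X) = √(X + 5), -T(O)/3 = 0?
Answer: 345100 - 24650*√5 ≈ 2.8998e+5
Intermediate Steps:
T(O) = 0 (T(O) = -3*0 = 0)
h(X) = √(5 + X)
(((h(T(1)) - 14)*(-2 - 23))*29)*34 = (((√(5 + 0) - 14)*(-2 - 23))*29)*34 = (((√5 - 14)*(-25))*29)*34 = (((-14 + √5)*(-25))*29)*34 = ((350 - 25*√5)*29)*34 = (10150 - 725*√5)*34 = 345100 - 24650*√5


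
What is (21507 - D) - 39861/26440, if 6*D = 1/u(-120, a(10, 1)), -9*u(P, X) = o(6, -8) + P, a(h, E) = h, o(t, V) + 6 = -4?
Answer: 7391863881/343720 ≈ 21505.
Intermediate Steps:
o(t, V) = -10 (o(t, V) = -6 - 4 = -10)
u(P, X) = 10/9 - P/9 (u(P, X) = -(-10 + P)/9 = 10/9 - P/9)
D = 3/260 (D = 1/(6*(10/9 - ⅑*(-120))) = 1/(6*(10/9 + 40/3)) = 1/(6*(130/9)) = (⅙)*(9/130) = 3/260 ≈ 0.011538)
(21507 - D) - 39861/26440 = (21507 - 1*3/260) - 39861/26440 = (21507 - 3/260) - 39861/26440 = 5591817/260 - 1*39861/26440 = 5591817/260 - 39861/26440 = 7391863881/343720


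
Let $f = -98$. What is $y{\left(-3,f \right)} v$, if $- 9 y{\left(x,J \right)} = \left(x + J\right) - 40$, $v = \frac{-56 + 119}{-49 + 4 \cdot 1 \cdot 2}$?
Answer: $- \frac{987}{41} \approx -24.073$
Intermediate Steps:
$v = - \frac{63}{41}$ ($v = \frac{63}{-49 + 4 \cdot 2} = \frac{63}{-49 + 8} = \frac{63}{-41} = 63 \left(- \frac{1}{41}\right) = - \frac{63}{41} \approx -1.5366$)
$y{\left(x,J \right)} = \frac{40}{9} - \frac{J}{9} - \frac{x}{9}$ ($y{\left(x,J \right)} = - \frac{\left(x + J\right) - 40}{9} = - \frac{\left(J + x\right) - 40}{9} = - \frac{-40 + J + x}{9} = \frac{40}{9} - \frac{J}{9} - \frac{x}{9}$)
$y{\left(-3,f \right)} v = \left(\frac{40}{9} - - \frac{98}{9} - - \frac{1}{3}\right) \left(- \frac{63}{41}\right) = \left(\frac{40}{9} + \frac{98}{9} + \frac{1}{3}\right) \left(- \frac{63}{41}\right) = \frac{47}{3} \left(- \frac{63}{41}\right) = - \frac{987}{41}$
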